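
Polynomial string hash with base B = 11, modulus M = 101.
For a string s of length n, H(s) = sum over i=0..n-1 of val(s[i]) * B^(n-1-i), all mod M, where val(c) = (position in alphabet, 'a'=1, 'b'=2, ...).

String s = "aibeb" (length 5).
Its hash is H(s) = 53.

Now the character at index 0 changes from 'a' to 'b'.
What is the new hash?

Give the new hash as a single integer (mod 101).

Answer: 49

Derivation:
val('a') = 1, val('b') = 2
Position k = 0, exponent = n-1-k = 4
B^4 mod M = 11^4 mod 101 = 97
Delta = (2 - 1) * 97 mod 101 = 97
New hash = (53 + 97) mod 101 = 49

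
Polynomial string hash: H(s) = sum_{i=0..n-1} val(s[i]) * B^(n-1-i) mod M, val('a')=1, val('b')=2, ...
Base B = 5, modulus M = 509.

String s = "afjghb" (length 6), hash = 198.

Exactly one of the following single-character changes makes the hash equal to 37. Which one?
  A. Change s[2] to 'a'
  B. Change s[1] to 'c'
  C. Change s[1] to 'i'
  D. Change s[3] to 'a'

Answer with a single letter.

Answer: C

Derivation:
Option A: s[2]='j'->'a', delta=(1-10)*5^3 mod 509 = 402, hash=198+402 mod 509 = 91
Option B: s[1]='f'->'c', delta=(3-6)*5^4 mod 509 = 161, hash=198+161 mod 509 = 359
Option C: s[1]='f'->'i', delta=(9-6)*5^4 mod 509 = 348, hash=198+348 mod 509 = 37 <-- target
Option D: s[3]='g'->'a', delta=(1-7)*5^2 mod 509 = 359, hash=198+359 mod 509 = 48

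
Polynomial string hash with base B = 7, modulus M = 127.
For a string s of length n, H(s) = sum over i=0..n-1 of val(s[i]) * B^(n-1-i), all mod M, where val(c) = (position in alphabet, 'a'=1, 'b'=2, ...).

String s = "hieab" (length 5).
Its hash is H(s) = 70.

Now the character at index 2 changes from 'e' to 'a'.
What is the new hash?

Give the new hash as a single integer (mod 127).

Answer: 1

Derivation:
val('e') = 5, val('a') = 1
Position k = 2, exponent = n-1-k = 2
B^2 mod M = 7^2 mod 127 = 49
Delta = (1 - 5) * 49 mod 127 = 58
New hash = (70 + 58) mod 127 = 1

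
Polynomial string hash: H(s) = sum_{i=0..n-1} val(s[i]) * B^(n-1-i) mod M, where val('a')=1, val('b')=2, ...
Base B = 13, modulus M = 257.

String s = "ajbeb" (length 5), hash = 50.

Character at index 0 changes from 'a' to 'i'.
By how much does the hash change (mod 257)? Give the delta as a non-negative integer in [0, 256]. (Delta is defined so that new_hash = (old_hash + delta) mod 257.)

Answer: 15

Derivation:
Delta formula: (val(new) - val(old)) * B^(n-1-k) mod M
  val('i') - val('a') = 9 - 1 = 8
  B^(n-1-k) = 13^4 mod 257 = 34
  Delta = 8 * 34 mod 257 = 15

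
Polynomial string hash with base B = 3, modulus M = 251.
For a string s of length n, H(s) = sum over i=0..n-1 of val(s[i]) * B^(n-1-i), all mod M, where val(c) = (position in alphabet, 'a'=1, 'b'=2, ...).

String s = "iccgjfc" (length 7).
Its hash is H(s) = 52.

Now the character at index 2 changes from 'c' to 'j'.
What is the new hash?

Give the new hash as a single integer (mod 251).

Answer: 117

Derivation:
val('c') = 3, val('j') = 10
Position k = 2, exponent = n-1-k = 4
B^4 mod M = 3^4 mod 251 = 81
Delta = (10 - 3) * 81 mod 251 = 65
New hash = (52 + 65) mod 251 = 117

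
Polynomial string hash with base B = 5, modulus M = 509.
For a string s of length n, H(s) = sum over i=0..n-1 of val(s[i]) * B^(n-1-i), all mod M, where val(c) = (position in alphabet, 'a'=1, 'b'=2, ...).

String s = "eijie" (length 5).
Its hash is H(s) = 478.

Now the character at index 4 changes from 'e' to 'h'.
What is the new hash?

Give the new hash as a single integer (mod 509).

Answer: 481

Derivation:
val('e') = 5, val('h') = 8
Position k = 4, exponent = n-1-k = 0
B^0 mod M = 5^0 mod 509 = 1
Delta = (8 - 5) * 1 mod 509 = 3
New hash = (478 + 3) mod 509 = 481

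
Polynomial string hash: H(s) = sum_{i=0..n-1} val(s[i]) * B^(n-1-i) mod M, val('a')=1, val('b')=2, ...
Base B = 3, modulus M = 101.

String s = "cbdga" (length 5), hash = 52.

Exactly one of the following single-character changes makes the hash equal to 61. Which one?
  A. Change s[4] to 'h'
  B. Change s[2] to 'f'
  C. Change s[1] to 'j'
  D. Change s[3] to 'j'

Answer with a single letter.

Answer: D

Derivation:
Option A: s[4]='a'->'h', delta=(8-1)*3^0 mod 101 = 7, hash=52+7 mod 101 = 59
Option B: s[2]='d'->'f', delta=(6-4)*3^2 mod 101 = 18, hash=52+18 mod 101 = 70
Option C: s[1]='b'->'j', delta=(10-2)*3^3 mod 101 = 14, hash=52+14 mod 101 = 66
Option D: s[3]='g'->'j', delta=(10-7)*3^1 mod 101 = 9, hash=52+9 mod 101 = 61 <-- target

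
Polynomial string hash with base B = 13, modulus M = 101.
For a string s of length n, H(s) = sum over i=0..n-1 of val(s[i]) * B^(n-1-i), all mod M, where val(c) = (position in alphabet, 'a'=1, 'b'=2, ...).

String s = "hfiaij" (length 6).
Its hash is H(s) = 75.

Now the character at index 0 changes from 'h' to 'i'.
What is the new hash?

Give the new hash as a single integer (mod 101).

Answer: 92

Derivation:
val('h') = 8, val('i') = 9
Position k = 0, exponent = n-1-k = 5
B^5 mod M = 13^5 mod 101 = 17
Delta = (9 - 8) * 17 mod 101 = 17
New hash = (75 + 17) mod 101 = 92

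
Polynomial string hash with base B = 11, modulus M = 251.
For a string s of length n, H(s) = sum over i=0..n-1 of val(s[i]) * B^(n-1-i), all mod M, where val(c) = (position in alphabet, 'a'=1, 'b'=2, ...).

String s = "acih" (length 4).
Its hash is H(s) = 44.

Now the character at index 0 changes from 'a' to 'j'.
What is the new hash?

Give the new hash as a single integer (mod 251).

Answer: 226

Derivation:
val('a') = 1, val('j') = 10
Position k = 0, exponent = n-1-k = 3
B^3 mod M = 11^3 mod 251 = 76
Delta = (10 - 1) * 76 mod 251 = 182
New hash = (44 + 182) mod 251 = 226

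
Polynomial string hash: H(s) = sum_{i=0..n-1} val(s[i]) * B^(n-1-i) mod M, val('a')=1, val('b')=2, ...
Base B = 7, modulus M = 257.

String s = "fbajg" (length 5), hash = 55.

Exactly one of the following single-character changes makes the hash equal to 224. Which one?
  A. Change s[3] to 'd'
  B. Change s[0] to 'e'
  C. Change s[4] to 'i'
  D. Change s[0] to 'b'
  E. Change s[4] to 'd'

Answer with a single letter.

Option A: s[3]='j'->'d', delta=(4-10)*7^1 mod 257 = 215, hash=55+215 mod 257 = 13
Option B: s[0]='f'->'e', delta=(5-6)*7^4 mod 257 = 169, hash=55+169 mod 257 = 224 <-- target
Option C: s[4]='g'->'i', delta=(9-7)*7^0 mod 257 = 2, hash=55+2 mod 257 = 57
Option D: s[0]='f'->'b', delta=(2-6)*7^4 mod 257 = 162, hash=55+162 mod 257 = 217
Option E: s[4]='g'->'d', delta=(4-7)*7^0 mod 257 = 254, hash=55+254 mod 257 = 52

Answer: B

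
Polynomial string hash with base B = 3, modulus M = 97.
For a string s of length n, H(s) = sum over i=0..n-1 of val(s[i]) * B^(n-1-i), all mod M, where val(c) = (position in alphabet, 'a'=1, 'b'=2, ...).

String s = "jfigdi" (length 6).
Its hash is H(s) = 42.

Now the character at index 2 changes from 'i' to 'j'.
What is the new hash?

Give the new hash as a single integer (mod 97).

val('i') = 9, val('j') = 10
Position k = 2, exponent = n-1-k = 3
B^3 mod M = 3^3 mod 97 = 27
Delta = (10 - 9) * 27 mod 97 = 27
New hash = (42 + 27) mod 97 = 69

Answer: 69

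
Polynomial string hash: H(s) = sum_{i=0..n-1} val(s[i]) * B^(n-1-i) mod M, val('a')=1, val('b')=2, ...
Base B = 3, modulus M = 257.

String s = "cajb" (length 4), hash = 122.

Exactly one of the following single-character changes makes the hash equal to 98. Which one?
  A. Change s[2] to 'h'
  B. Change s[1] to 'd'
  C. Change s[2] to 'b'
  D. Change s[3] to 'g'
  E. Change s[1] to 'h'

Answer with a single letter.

Answer: C

Derivation:
Option A: s[2]='j'->'h', delta=(8-10)*3^1 mod 257 = 251, hash=122+251 mod 257 = 116
Option B: s[1]='a'->'d', delta=(4-1)*3^2 mod 257 = 27, hash=122+27 mod 257 = 149
Option C: s[2]='j'->'b', delta=(2-10)*3^1 mod 257 = 233, hash=122+233 mod 257 = 98 <-- target
Option D: s[3]='b'->'g', delta=(7-2)*3^0 mod 257 = 5, hash=122+5 mod 257 = 127
Option E: s[1]='a'->'h', delta=(8-1)*3^2 mod 257 = 63, hash=122+63 mod 257 = 185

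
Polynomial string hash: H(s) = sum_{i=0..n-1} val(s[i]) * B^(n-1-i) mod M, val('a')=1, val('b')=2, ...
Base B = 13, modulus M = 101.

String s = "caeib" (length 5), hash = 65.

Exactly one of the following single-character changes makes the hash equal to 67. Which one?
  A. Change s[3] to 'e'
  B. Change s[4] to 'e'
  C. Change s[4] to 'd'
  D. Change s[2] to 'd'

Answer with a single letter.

Option A: s[3]='i'->'e', delta=(5-9)*13^1 mod 101 = 49, hash=65+49 mod 101 = 13
Option B: s[4]='b'->'e', delta=(5-2)*13^0 mod 101 = 3, hash=65+3 mod 101 = 68
Option C: s[4]='b'->'d', delta=(4-2)*13^0 mod 101 = 2, hash=65+2 mod 101 = 67 <-- target
Option D: s[2]='e'->'d', delta=(4-5)*13^2 mod 101 = 33, hash=65+33 mod 101 = 98

Answer: C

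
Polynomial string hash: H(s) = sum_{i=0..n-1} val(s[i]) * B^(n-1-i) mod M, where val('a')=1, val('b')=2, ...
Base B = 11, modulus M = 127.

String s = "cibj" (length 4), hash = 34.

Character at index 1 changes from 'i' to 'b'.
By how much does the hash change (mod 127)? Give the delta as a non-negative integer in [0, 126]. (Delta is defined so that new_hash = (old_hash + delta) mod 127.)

Delta formula: (val(new) - val(old)) * B^(n-1-k) mod M
  val('b') - val('i') = 2 - 9 = -7
  B^(n-1-k) = 11^2 mod 127 = 121
  Delta = -7 * 121 mod 127 = 42

Answer: 42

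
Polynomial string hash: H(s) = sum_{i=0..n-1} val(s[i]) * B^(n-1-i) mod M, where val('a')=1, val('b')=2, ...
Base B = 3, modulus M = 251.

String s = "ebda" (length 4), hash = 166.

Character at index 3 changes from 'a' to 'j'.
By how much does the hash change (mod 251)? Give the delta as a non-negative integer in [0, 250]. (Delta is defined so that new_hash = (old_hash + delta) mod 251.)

Delta formula: (val(new) - val(old)) * B^(n-1-k) mod M
  val('j') - val('a') = 10 - 1 = 9
  B^(n-1-k) = 3^0 mod 251 = 1
  Delta = 9 * 1 mod 251 = 9

Answer: 9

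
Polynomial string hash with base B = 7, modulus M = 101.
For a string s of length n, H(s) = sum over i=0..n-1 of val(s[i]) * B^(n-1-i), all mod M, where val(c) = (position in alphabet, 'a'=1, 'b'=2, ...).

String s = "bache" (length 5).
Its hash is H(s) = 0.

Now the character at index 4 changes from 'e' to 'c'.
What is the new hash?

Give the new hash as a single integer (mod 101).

val('e') = 5, val('c') = 3
Position k = 4, exponent = n-1-k = 0
B^0 mod M = 7^0 mod 101 = 1
Delta = (3 - 5) * 1 mod 101 = 99
New hash = (0 + 99) mod 101 = 99

Answer: 99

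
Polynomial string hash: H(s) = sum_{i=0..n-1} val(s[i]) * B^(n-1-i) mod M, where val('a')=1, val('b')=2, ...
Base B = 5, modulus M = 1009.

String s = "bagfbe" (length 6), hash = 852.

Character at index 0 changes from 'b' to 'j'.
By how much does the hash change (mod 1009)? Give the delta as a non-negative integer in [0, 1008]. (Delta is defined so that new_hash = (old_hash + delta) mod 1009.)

Delta formula: (val(new) - val(old)) * B^(n-1-k) mod M
  val('j') - val('b') = 10 - 2 = 8
  B^(n-1-k) = 5^5 mod 1009 = 98
  Delta = 8 * 98 mod 1009 = 784

Answer: 784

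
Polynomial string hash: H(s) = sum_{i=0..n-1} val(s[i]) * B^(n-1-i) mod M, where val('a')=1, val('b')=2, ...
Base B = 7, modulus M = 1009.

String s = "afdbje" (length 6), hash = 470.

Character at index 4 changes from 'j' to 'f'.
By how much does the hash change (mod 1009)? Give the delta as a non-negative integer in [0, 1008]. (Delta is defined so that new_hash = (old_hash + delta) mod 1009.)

Answer: 981

Derivation:
Delta formula: (val(new) - val(old)) * B^(n-1-k) mod M
  val('f') - val('j') = 6 - 10 = -4
  B^(n-1-k) = 7^1 mod 1009 = 7
  Delta = -4 * 7 mod 1009 = 981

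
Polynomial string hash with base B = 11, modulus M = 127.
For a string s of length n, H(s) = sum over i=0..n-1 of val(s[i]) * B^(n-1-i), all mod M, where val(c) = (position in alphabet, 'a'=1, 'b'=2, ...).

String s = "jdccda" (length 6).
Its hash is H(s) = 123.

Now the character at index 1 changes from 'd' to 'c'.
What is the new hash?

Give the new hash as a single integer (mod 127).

val('d') = 4, val('c') = 3
Position k = 1, exponent = n-1-k = 4
B^4 mod M = 11^4 mod 127 = 36
Delta = (3 - 4) * 36 mod 127 = 91
New hash = (123 + 91) mod 127 = 87

Answer: 87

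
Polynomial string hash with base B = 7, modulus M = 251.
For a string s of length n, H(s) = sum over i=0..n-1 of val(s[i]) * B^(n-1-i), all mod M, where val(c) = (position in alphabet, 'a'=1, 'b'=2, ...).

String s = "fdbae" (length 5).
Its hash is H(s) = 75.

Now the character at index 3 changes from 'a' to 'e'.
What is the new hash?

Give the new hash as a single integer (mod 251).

Answer: 103

Derivation:
val('a') = 1, val('e') = 5
Position k = 3, exponent = n-1-k = 1
B^1 mod M = 7^1 mod 251 = 7
Delta = (5 - 1) * 7 mod 251 = 28
New hash = (75 + 28) mod 251 = 103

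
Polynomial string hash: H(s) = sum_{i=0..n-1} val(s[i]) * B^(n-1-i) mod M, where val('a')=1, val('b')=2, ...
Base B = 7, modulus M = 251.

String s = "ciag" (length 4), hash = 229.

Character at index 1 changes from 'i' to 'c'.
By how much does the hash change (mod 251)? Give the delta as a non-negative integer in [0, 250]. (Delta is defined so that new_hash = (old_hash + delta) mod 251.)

Delta formula: (val(new) - val(old)) * B^(n-1-k) mod M
  val('c') - val('i') = 3 - 9 = -6
  B^(n-1-k) = 7^2 mod 251 = 49
  Delta = -6 * 49 mod 251 = 208

Answer: 208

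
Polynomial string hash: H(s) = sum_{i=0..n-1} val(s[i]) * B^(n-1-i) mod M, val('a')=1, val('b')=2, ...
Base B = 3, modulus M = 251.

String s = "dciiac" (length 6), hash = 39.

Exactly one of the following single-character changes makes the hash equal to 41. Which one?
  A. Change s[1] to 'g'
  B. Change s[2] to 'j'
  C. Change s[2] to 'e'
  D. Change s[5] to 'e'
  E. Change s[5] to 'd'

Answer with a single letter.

Option A: s[1]='c'->'g', delta=(7-3)*3^4 mod 251 = 73, hash=39+73 mod 251 = 112
Option B: s[2]='i'->'j', delta=(10-9)*3^3 mod 251 = 27, hash=39+27 mod 251 = 66
Option C: s[2]='i'->'e', delta=(5-9)*3^3 mod 251 = 143, hash=39+143 mod 251 = 182
Option D: s[5]='c'->'e', delta=(5-3)*3^0 mod 251 = 2, hash=39+2 mod 251 = 41 <-- target
Option E: s[5]='c'->'d', delta=(4-3)*3^0 mod 251 = 1, hash=39+1 mod 251 = 40

Answer: D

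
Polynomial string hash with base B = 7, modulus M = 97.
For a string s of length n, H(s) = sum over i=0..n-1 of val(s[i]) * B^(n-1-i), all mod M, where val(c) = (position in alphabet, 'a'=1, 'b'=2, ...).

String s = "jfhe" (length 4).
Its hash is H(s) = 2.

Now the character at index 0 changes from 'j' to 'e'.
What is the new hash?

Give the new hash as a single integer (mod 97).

val('j') = 10, val('e') = 5
Position k = 0, exponent = n-1-k = 3
B^3 mod M = 7^3 mod 97 = 52
Delta = (5 - 10) * 52 mod 97 = 31
New hash = (2 + 31) mod 97 = 33

Answer: 33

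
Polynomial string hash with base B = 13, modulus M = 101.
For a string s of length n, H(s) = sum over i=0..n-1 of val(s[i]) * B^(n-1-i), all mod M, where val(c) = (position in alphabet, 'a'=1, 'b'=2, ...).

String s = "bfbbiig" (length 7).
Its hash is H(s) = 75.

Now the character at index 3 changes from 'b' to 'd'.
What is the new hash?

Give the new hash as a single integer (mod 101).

val('b') = 2, val('d') = 4
Position k = 3, exponent = n-1-k = 3
B^3 mod M = 13^3 mod 101 = 76
Delta = (4 - 2) * 76 mod 101 = 51
New hash = (75 + 51) mod 101 = 25

Answer: 25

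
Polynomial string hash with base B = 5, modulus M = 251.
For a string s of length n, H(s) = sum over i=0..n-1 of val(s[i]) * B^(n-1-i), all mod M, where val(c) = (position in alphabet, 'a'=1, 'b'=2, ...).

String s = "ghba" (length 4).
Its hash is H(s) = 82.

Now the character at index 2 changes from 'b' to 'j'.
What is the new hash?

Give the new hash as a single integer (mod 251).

Answer: 122

Derivation:
val('b') = 2, val('j') = 10
Position k = 2, exponent = n-1-k = 1
B^1 mod M = 5^1 mod 251 = 5
Delta = (10 - 2) * 5 mod 251 = 40
New hash = (82 + 40) mod 251 = 122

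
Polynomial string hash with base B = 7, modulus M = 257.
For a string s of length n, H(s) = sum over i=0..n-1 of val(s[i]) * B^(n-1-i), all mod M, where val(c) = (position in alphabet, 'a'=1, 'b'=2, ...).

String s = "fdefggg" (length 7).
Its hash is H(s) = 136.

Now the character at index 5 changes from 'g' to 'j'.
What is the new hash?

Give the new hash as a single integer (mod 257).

Answer: 157

Derivation:
val('g') = 7, val('j') = 10
Position k = 5, exponent = n-1-k = 1
B^1 mod M = 7^1 mod 257 = 7
Delta = (10 - 7) * 7 mod 257 = 21
New hash = (136 + 21) mod 257 = 157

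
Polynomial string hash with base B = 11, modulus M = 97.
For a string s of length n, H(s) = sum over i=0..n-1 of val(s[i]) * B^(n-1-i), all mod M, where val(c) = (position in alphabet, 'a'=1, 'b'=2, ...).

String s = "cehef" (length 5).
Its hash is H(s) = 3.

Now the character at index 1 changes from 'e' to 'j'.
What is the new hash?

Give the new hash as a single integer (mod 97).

val('e') = 5, val('j') = 10
Position k = 1, exponent = n-1-k = 3
B^3 mod M = 11^3 mod 97 = 70
Delta = (10 - 5) * 70 mod 97 = 59
New hash = (3 + 59) mod 97 = 62

Answer: 62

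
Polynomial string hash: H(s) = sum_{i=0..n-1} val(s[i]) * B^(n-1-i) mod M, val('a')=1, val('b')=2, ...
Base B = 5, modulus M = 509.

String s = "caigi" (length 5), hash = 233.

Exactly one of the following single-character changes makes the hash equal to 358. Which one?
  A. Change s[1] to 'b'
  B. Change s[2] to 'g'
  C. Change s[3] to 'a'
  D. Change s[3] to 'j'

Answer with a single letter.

Answer: A

Derivation:
Option A: s[1]='a'->'b', delta=(2-1)*5^3 mod 509 = 125, hash=233+125 mod 509 = 358 <-- target
Option B: s[2]='i'->'g', delta=(7-9)*5^2 mod 509 = 459, hash=233+459 mod 509 = 183
Option C: s[3]='g'->'a', delta=(1-7)*5^1 mod 509 = 479, hash=233+479 mod 509 = 203
Option D: s[3]='g'->'j', delta=(10-7)*5^1 mod 509 = 15, hash=233+15 mod 509 = 248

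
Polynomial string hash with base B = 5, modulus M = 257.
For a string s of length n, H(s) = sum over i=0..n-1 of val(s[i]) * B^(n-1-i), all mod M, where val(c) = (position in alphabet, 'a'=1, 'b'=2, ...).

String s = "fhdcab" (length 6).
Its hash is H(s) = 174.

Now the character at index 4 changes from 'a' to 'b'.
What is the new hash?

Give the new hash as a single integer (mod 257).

val('a') = 1, val('b') = 2
Position k = 4, exponent = n-1-k = 1
B^1 mod M = 5^1 mod 257 = 5
Delta = (2 - 1) * 5 mod 257 = 5
New hash = (174 + 5) mod 257 = 179

Answer: 179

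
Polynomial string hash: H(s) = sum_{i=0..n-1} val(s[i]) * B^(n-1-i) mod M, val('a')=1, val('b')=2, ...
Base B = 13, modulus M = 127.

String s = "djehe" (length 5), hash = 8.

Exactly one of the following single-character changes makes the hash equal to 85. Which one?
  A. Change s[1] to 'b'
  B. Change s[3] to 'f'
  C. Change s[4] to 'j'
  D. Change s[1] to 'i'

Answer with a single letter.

Answer: A

Derivation:
Option A: s[1]='j'->'b', delta=(2-10)*13^3 mod 127 = 77, hash=8+77 mod 127 = 85 <-- target
Option B: s[3]='h'->'f', delta=(6-8)*13^1 mod 127 = 101, hash=8+101 mod 127 = 109
Option C: s[4]='e'->'j', delta=(10-5)*13^0 mod 127 = 5, hash=8+5 mod 127 = 13
Option D: s[1]='j'->'i', delta=(9-10)*13^3 mod 127 = 89, hash=8+89 mod 127 = 97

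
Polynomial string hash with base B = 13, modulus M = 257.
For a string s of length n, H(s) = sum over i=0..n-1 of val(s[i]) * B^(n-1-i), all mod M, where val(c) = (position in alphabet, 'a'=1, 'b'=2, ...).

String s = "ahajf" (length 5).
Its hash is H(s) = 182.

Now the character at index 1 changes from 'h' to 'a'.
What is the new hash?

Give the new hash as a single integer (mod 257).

val('h') = 8, val('a') = 1
Position k = 1, exponent = n-1-k = 3
B^3 mod M = 13^3 mod 257 = 141
Delta = (1 - 8) * 141 mod 257 = 41
New hash = (182 + 41) mod 257 = 223

Answer: 223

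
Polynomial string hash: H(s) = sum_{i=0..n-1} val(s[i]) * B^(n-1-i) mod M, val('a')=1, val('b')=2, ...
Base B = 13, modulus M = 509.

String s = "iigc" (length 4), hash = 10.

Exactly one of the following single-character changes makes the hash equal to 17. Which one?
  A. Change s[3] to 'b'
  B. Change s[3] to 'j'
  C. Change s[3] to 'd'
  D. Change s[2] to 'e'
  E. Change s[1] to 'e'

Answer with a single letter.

Answer: B

Derivation:
Option A: s[3]='c'->'b', delta=(2-3)*13^0 mod 509 = 508, hash=10+508 mod 509 = 9
Option B: s[3]='c'->'j', delta=(10-3)*13^0 mod 509 = 7, hash=10+7 mod 509 = 17 <-- target
Option C: s[3]='c'->'d', delta=(4-3)*13^0 mod 509 = 1, hash=10+1 mod 509 = 11
Option D: s[2]='g'->'e', delta=(5-7)*13^1 mod 509 = 483, hash=10+483 mod 509 = 493
Option E: s[1]='i'->'e', delta=(5-9)*13^2 mod 509 = 342, hash=10+342 mod 509 = 352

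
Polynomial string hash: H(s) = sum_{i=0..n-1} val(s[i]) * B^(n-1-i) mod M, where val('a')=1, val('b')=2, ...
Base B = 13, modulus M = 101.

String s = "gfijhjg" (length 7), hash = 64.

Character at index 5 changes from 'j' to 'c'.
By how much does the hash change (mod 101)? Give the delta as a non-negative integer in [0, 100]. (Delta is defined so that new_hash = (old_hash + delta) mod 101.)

Answer: 10

Derivation:
Delta formula: (val(new) - val(old)) * B^(n-1-k) mod M
  val('c') - val('j') = 3 - 10 = -7
  B^(n-1-k) = 13^1 mod 101 = 13
  Delta = -7 * 13 mod 101 = 10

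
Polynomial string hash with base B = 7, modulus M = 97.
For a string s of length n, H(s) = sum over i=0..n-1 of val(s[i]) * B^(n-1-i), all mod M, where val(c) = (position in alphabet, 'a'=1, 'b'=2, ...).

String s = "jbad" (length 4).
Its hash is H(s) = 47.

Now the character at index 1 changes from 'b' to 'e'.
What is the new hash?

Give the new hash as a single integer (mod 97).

Answer: 0

Derivation:
val('b') = 2, val('e') = 5
Position k = 1, exponent = n-1-k = 2
B^2 mod M = 7^2 mod 97 = 49
Delta = (5 - 2) * 49 mod 97 = 50
New hash = (47 + 50) mod 97 = 0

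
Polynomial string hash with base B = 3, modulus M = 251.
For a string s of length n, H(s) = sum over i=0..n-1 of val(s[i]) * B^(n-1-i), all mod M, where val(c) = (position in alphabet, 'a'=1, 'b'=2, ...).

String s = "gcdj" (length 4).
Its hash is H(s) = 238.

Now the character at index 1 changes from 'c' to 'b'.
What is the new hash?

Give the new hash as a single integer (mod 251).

val('c') = 3, val('b') = 2
Position k = 1, exponent = n-1-k = 2
B^2 mod M = 3^2 mod 251 = 9
Delta = (2 - 3) * 9 mod 251 = 242
New hash = (238 + 242) mod 251 = 229

Answer: 229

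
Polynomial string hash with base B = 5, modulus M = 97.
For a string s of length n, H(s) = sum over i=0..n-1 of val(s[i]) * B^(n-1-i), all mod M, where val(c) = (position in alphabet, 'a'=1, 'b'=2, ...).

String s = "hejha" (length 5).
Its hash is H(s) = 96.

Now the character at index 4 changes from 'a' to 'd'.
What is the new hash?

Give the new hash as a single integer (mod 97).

val('a') = 1, val('d') = 4
Position k = 4, exponent = n-1-k = 0
B^0 mod M = 5^0 mod 97 = 1
Delta = (4 - 1) * 1 mod 97 = 3
New hash = (96 + 3) mod 97 = 2

Answer: 2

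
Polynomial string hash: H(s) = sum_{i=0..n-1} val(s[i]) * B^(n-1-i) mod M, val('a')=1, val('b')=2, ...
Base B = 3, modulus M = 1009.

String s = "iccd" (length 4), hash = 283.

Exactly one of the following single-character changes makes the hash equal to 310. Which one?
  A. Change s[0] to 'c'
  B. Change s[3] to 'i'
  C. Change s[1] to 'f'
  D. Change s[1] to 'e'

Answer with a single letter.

Option A: s[0]='i'->'c', delta=(3-9)*3^3 mod 1009 = 847, hash=283+847 mod 1009 = 121
Option B: s[3]='d'->'i', delta=(9-4)*3^0 mod 1009 = 5, hash=283+5 mod 1009 = 288
Option C: s[1]='c'->'f', delta=(6-3)*3^2 mod 1009 = 27, hash=283+27 mod 1009 = 310 <-- target
Option D: s[1]='c'->'e', delta=(5-3)*3^2 mod 1009 = 18, hash=283+18 mod 1009 = 301

Answer: C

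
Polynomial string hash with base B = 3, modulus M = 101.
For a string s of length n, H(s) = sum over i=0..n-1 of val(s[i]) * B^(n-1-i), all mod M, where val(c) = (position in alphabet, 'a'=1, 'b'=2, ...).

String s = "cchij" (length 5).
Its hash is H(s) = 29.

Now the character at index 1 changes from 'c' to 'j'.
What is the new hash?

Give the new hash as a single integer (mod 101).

Answer: 16

Derivation:
val('c') = 3, val('j') = 10
Position k = 1, exponent = n-1-k = 3
B^3 mod M = 3^3 mod 101 = 27
Delta = (10 - 3) * 27 mod 101 = 88
New hash = (29 + 88) mod 101 = 16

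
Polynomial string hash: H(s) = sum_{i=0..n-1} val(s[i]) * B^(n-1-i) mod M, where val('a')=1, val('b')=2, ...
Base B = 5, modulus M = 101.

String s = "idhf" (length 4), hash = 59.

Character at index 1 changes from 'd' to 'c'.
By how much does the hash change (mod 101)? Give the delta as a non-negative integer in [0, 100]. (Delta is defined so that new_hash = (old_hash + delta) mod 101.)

Delta formula: (val(new) - val(old)) * B^(n-1-k) mod M
  val('c') - val('d') = 3 - 4 = -1
  B^(n-1-k) = 5^2 mod 101 = 25
  Delta = -1 * 25 mod 101 = 76

Answer: 76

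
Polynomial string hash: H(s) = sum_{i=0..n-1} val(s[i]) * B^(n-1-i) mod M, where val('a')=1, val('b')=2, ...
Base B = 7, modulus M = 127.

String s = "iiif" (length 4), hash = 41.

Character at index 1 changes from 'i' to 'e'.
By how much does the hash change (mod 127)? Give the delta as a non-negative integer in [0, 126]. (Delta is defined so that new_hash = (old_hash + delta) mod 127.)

Answer: 58

Derivation:
Delta formula: (val(new) - val(old)) * B^(n-1-k) mod M
  val('e') - val('i') = 5 - 9 = -4
  B^(n-1-k) = 7^2 mod 127 = 49
  Delta = -4 * 49 mod 127 = 58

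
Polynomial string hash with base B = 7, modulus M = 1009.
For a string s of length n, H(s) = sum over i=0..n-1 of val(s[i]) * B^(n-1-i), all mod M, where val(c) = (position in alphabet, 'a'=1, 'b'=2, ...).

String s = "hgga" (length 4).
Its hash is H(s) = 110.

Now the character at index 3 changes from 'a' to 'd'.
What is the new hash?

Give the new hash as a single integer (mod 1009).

Answer: 113

Derivation:
val('a') = 1, val('d') = 4
Position k = 3, exponent = n-1-k = 0
B^0 mod M = 7^0 mod 1009 = 1
Delta = (4 - 1) * 1 mod 1009 = 3
New hash = (110 + 3) mod 1009 = 113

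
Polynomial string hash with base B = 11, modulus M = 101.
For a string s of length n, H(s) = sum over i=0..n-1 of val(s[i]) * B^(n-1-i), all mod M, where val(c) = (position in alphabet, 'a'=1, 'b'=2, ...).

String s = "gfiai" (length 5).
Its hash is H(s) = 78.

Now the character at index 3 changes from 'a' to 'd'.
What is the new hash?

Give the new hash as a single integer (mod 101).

val('a') = 1, val('d') = 4
Position k = 3, exponent = n-1-k = 1
B^1 mod M = 11^1 mod 101 = 11
Delta = (4 - 1) * 11 mod 101 = 33
New hash = (78 + 33) mod 101 = 10

Answer: 10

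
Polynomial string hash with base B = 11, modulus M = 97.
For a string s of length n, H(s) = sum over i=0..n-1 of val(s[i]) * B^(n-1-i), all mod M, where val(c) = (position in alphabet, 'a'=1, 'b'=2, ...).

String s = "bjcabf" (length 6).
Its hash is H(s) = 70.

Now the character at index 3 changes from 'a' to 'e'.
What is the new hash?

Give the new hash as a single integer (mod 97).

val('a') = 1, val('e') = 5
Position k = 3, exponent = n-1-k = 2
B^2 mod M = 11^2 mod 97 = 24
Delta = (5 - 1) * 24 mod 97 = 96
New hash = (70 + 96) mod 97 = 69

Answer: 69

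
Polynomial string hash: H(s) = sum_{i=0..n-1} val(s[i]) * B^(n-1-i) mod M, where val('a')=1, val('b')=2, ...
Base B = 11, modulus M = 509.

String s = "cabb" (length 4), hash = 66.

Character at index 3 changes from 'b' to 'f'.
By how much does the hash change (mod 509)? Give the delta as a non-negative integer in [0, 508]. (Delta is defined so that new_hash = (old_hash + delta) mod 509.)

Delta formula: (val(new) - val(old)) * B^(n-1-k) mod M
  val('f') - val('b') = 6 - 2 = 4
  B^(n-1-k) = 11^0 mod 509 = 1
  Delta = 4 * 1 mod 509 = 4

Answer: 4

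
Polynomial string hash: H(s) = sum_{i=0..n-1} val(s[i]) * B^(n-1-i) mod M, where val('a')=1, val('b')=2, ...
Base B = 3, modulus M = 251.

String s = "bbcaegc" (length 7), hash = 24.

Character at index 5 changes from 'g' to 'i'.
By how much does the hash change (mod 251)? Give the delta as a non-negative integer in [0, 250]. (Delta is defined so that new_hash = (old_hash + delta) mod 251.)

Delta formula: (val(new) - val(old)) * B^(n-1-k) mod M
  val('i') - val('g') = 9 - 7 = 2
  B^(n-1-k) = 3^1 mod 251 = 3
  Delta = 2 * 3 mod 251 = 6

Answer: 6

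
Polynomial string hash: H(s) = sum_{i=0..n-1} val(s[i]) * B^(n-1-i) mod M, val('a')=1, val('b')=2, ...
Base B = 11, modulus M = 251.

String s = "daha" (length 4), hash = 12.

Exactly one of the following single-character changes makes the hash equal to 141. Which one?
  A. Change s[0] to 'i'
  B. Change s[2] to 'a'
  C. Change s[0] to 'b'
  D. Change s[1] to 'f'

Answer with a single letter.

Answer: A

Derivation:
Option A: s[0]='d'->'i', delta=(9-4)*11^3 mod 251 = 129, hash=12+129 mod 251 = 141 <-- target
Option B: s[2]='h'->'a', delta=(1-8)*11^1 mod 251 = 174, hash=12+174 mod 251 = 186
Option C: s[0]='d'->'b', delta=(2-4)*11^3 mod 251 = 99, hash=12+99 mod 251 = 111
Option D: s[1]='a'->'f', delta=(6-1)*11^2 mod 251 = 103, hash=12+103 mod 251 = 115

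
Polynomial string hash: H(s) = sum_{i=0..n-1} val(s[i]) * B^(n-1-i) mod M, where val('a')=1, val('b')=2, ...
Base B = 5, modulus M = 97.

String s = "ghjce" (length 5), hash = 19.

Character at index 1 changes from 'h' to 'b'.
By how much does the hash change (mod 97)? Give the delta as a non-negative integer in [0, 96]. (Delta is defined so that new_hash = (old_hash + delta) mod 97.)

Delta formula: (val(new) - val(old)) * B^(n-1-k) mod M
  val('b') - val('h') = 2 - 8 = -6
  B^(n-1-k) = 5^3 mod 97 = 28
  Delta = -6 * 28 mod 97 = 26

Answer: 26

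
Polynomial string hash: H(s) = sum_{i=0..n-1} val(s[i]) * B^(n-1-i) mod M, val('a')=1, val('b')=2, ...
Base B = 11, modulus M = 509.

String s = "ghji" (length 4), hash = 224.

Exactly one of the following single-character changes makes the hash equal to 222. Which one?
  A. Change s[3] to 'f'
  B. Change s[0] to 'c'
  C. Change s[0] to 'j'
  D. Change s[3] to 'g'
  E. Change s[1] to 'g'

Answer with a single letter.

Answer: D

Derivation:
Option A: s[3]='i'->'f', delta=(6-9)*11^0 mod 509 = 506, hash=224+506 mod 509 = 221
Option B: s[0]='g'->'c', delta=(3-7)*11^3 mod 509 = 275, hash=224+275 mod 509 = 499
Option C: s[0]='g'->'j', delta=(10-7)*11^3 mod 509 = 430, hash=224+430 mod 509 = 145
Option D: s[3]='i'->'g', delta=(7-9)*11^0 mod 509 = 507, hash=224+507 mod 509 = 222 <-- target
Option E: s[1]='h'->'g', delta=(7-8)*11^2 mod 509 = 388, hash=224+388 mod 509 = 103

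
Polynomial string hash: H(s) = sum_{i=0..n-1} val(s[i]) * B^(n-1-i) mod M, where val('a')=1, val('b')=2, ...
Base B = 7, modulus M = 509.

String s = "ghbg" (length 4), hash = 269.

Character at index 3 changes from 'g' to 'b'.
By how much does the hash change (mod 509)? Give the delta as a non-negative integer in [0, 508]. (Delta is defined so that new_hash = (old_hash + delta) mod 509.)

Delta formula: (val(new) - val(old)) * B^(n-1-k) mod M
  val('b') - val('g') = 2 - 7 = -5
  B^(n-1-k) = 7^0 mod 509 = 1
  Delta = -5 * 1 mod 509 = 504

Answer: 504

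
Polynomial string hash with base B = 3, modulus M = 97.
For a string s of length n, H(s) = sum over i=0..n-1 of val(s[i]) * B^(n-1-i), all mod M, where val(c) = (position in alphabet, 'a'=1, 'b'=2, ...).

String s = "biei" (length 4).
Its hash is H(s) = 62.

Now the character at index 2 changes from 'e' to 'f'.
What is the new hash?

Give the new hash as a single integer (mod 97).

Answer: 65

Derivation:
val('e') = 5, val('f') = 6
Position k = 2, exponent = n-1-k = 1
B^1 mod M = 3^1 mod 97 = 3
Delta = (6 - 5) * 3 mod 97 = 3
New hash = (62 + 3) mod 97 = 65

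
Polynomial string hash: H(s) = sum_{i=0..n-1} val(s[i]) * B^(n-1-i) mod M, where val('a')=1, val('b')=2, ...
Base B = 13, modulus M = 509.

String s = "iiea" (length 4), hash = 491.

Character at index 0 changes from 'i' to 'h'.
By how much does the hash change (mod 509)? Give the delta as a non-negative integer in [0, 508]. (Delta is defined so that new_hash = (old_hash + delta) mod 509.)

Delta formula: (val(new) - val(old)) * B^(n-1-k) mod M
  val('h') - val('i') = 8 - 9 = -1
  B^(n-1-k) = 13^3 mod 509 = 161
  Delta = -1 * 161 mod 509 = 348

Answer: 348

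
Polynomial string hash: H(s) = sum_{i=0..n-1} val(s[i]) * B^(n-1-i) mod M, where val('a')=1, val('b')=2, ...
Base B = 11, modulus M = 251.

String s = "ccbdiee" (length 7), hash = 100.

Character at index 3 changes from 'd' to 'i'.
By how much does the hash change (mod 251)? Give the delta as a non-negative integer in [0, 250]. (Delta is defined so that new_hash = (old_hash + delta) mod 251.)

Answer: 129

Derivation:
Delta formula: (val(new) - val(old)) * B^(n-1-k) mod M
  val('i') - val('d') = 9 - 4 = 5
  B^(n-1-k) = 11^3 mod 251 = 76
  Delta = 5 * 76 mod 251 = 129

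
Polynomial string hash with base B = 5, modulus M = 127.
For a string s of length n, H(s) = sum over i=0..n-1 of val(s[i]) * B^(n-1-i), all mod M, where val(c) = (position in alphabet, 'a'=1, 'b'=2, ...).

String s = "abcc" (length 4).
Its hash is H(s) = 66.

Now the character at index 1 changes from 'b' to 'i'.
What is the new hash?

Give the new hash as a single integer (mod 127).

val('b') = 2, val('i') = 9
Position k = 1, exponent = n-1-k = 2
B^2 mod M = 5^2 mod 127 = 25
Delta = (9 - 2) * 25 mod 127 = 48
New hash = (66 + 48) mod 127 = 114

Answer: 114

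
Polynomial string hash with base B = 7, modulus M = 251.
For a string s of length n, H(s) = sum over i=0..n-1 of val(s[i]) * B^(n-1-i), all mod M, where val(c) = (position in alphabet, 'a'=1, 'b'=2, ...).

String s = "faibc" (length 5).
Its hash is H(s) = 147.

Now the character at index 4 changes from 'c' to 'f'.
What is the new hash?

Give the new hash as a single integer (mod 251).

Answer: 150

Derivation:
val('c') = 3, val('f') = 6
Position k = 4, exponent = n-1-k = 0
B^0 mod M = 7^0 mod 251 = 1
Delta = (6 - 3) * 1 mod 251 = 3
New hash = (147 + 3) mod 251 = 150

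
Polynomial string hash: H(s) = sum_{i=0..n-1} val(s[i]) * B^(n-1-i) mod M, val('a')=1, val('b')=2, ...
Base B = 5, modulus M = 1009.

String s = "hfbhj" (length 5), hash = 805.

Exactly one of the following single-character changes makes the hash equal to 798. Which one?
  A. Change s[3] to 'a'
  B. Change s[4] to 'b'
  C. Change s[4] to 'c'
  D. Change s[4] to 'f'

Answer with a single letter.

Option A: s[3]='h'->'a', delta=(1-8)*5^1 mod 1009 = 974, hash=805+974 mod 1009 = 770
Option B: s[4]='j'->'b', delta=(2-10)*5^0 mod 1009 = 1001, hash=805+1001 mod 1009 = 797
Option C: s[4]='j'->'c', delta=(3-10)*5^0 mod 1009 = 1002, hash=805+1002 mod 1009 = 798 <-- target
Option D: s[4]='j'->'f', delta=(6-10)*5^0 mod 1009 = 1005, hash=805+1005 mod 1009 = 801

Answer: C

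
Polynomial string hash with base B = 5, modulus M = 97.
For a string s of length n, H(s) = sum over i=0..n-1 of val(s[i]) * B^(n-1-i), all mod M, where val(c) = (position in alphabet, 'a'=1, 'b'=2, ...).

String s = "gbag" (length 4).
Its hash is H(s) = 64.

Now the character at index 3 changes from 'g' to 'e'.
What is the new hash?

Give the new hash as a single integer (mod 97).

val('g') = 7, val('e') = 5
Position k = 3, exponent = n-1-k = 0
B^0 mod M = 5^0 mod 97 = 1
Delta = (5 - 7) * 1 mod 97 = 95
New hash = (64 + 95) mod 97 = 62

Answer: 62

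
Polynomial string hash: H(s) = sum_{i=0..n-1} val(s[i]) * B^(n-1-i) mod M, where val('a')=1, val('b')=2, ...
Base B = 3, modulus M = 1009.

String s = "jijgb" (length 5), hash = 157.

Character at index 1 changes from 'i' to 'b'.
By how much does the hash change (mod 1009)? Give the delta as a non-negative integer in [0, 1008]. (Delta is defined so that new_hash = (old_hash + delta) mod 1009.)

Delta formula: (val(new) - val(old)) * B^(n-1-k) mod M
  val('b') - val('i') = 2 - 9 = -7
  B^(n-1-k) = 3^3 mod 1009 = 27
  Delta = -7 * 27 mod 1009 = 820

Answer: 820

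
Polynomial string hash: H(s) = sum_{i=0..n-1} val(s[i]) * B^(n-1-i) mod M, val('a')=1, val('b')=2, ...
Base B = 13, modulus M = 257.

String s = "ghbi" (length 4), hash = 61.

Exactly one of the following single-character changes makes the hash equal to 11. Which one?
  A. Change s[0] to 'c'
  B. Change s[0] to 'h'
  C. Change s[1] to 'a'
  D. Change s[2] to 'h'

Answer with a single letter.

Answer: A

Derivation:
Option A: s[0]='g'->'c', delta=(3-7)*13^3 mod 257 = 207, hash=61+207 mod 257 = 11 <-- target
Option B: s[0]='g'->'h', delta=(8-7)*13^3 mod 257 = 141, hash=61+141 mod 257 = 202
Option C: s[1]='h'->'a', delta=(1-8)*13^2 mod 257 = 102, hash=61+102 mod 257 = 163
Option D: s[2]='b'->'h', delta=(8-2)*13^1 mod 257 = 78, hash=61+78 mod 257 = 139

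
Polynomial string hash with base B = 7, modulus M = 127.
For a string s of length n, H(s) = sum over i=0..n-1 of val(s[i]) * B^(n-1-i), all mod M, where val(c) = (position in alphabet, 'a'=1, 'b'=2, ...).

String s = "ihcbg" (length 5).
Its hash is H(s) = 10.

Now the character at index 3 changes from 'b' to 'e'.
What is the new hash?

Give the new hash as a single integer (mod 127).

val('b') = 2, val('e') = 5
Position k = 3, exponent = n-1-k = 1
B^1 mod M = 7^1 mod 127 = 7
Delta = (5 - 2) * 7 mod 127 = 21
New hash = (10 + 21) mod 127 = 31

Answer: 31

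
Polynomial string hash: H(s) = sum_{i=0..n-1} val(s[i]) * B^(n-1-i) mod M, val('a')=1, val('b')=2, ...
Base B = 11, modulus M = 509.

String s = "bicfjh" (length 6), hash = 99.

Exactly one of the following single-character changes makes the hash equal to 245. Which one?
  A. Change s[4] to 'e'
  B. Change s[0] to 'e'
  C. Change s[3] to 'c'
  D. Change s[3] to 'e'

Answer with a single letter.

Answer: C

Derivation:
Option A: s[4]='j'->'e', delta=(5-10)*11^1 mod 509 = 454, hash=99+454 mod 509 = 44
Option B: s[0]='b'->'e', delta=(5-2)*11^5 mod 509 = 112, hash=99+112 mod 509 = 211
Option C: s[3]='f'->'c', delta=(3-6)*11^2 mod 509 = 146, hash=99+146 mod 509 = 245 <-- target
Option D: s[3]='f'->'e', delta=(5-6)*11^2 mod 509 = 388, hash=99+388 mod 509 = 487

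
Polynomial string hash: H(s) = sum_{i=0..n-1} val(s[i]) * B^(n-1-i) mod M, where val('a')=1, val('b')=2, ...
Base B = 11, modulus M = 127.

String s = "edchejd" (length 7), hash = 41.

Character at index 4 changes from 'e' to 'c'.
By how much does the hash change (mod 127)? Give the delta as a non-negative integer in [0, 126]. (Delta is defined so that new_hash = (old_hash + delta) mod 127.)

Answer: 12

Derivation:
Delta formula: (val(new) - val(old)) * B^(n-1-k) mod M
  val('c') - val('e') = 3 - 5 = -2
  B^(n-1-k) = 11^2 mod 127 = 121
  Delta = -2 * 121 mod 127 = 12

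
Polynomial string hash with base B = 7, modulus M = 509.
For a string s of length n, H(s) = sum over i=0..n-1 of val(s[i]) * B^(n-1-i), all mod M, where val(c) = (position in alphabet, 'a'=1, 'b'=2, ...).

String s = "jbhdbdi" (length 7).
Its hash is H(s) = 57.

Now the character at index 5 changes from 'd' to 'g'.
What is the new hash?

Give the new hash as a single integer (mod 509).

val('d') = 4, val('g') = 7
Position k = 5, exponent = n-1-k = 1
B^1 mod M = 7^1 mod 509 = 7
Delta = (7 - 4) * 7 mod 509 = 21
New hash = (57 + 21) mod 509 = 78

Answer: 78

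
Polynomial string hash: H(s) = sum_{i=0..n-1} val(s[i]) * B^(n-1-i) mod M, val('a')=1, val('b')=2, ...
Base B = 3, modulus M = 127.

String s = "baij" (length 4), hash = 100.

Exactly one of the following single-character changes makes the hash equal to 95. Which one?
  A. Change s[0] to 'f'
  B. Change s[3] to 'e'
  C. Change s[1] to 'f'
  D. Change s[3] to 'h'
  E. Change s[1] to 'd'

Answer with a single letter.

Answer: B

Derivation:
Option A: s[0]='b'->'f', delta=(6-2)*3^3 mod 127 = 108, hash=100+108 mod 127 = 81
Option B: s[3]='j'->'e', delta=(5-10)*3^0 mod 127 = 122, hash=100+122 mod 127 = 95 <-- target
Option C: s[1]='a'->'f', delta=(6-1)*3^2 mod 127 = 45, hash=100+45 mod 127 = 18
Option D: s[3]='j'->'h', delta=(8-10)*3^0 mod 127 = 125, hash=100+125 mod 127 = 98
Option E: s[1]='a'->'d', delta=(4-1)*3^2 mod 127 = 27, hash=100+27 mod 127 = 0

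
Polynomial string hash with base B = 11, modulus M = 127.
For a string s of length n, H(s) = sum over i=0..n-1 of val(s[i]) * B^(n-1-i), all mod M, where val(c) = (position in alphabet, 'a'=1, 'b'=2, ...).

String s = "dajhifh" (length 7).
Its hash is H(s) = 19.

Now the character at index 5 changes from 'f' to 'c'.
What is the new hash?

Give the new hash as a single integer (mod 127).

Answer: 113

Derivation:
val('f') = 6, val('c') = 3
Position k = 5, exponent = n-1-k = 1
B^1 mod M = 11^1 mod 127 = 11
Delta = (3 - 6) * 11 mod 127 = 94
New hash = (19 + 94) mod 127 = 113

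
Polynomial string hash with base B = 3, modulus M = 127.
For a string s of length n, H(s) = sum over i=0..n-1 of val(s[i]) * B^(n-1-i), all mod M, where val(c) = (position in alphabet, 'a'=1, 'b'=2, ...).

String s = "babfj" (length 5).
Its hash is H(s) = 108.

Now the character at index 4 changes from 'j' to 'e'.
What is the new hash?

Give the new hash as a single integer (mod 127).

Answer: 103

Derivation:
val('j') = 10, val('e') = 5
Position k = 4, exponent = n-1-k = 0
B^0 mod M = 3^0 mod 127 = 1
Delta = (5 - 10) * 1 mod 127 = 122
New hash = (108 + 122) mod 127 = 103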